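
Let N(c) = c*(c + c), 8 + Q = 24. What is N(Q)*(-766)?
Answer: -392192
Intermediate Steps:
Q = 16 (Q = -8 + 24 = 16)
N(c) = 2*c² (N(c) = c*(2*c) = 2*c²)
N(Q)*(-766) = (2*16²)*(-766) = (2*256)*(-766) = 512*(-766) = -392192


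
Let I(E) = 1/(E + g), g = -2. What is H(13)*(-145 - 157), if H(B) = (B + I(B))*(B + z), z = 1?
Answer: -608832/11 ≈ -55348.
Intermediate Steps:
I(E) = 1/(-2 + E) (I(E) = 1/(E - 2) = 1/(-2 + E))
H(B) = (1 + B)*(B + 1/(-2 + B)) (H(B) = (B + 1/(-2 + B))*(B + 1) = (B + 1/(-2 + B))*(1 + B) = (1 + B)*(B + 1/(-2 + B)))
H(13)*(-145 - 157) = ((1 + 13**3 - 1*13 - 1*13**2)/(-2 + 13))*(-145 - 157) = ((1 + 2197 - 13 - 1*169)/11)*(-302) = ((1 + 2197 - 13 - 169)/11)*(-302) = ((1/11)*2016)*(-302) = (2016/11)*(-302) = -608832/11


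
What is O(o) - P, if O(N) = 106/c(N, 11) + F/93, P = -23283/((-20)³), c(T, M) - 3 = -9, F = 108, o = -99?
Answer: -14445319/744000 ≈ -19.416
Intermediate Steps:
c(T, M) = -6 (c(T, M) = 3 - 9 = -6)
P = 23283/8000 (P = -23283/(-8000) = -23283*(-1/8000) = 23283/8000 ≈ 2.9104)
O(N) = -1535/93 (O(N) = 106/(-6) + 108/93 = 106*(-⅙) + 108*(1/93) = -53/3 + 36/31 = -1535/93)
O(o) - P = -1535/93 - 1*23283/8000 = -1535/93 - 23283/8000 = -14445319/744000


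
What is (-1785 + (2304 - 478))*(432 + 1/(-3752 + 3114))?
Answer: 11300215/638 ≈ 17712.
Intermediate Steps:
(-1785 + (2304 - 478))*(432 + 1/(-3752 + 3114)) = (-1785 + 1826)*(432 + 1/(-638)) = 41*(432 - 1/638) = 41*(275615/638) = 11300215/638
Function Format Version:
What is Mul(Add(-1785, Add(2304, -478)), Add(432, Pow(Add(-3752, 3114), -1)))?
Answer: Rational(11300215, 638) ≈ 17712.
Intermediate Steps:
Mul(Add(-1785, Add(2304, -478)), Add(432, Pow(Add(-3752, 3114), -1))) = Mul(Add(-1785, 1826), Add(432, Pow(-638, -1))) = Mul(41, Add(432, Rational(-1, 638))) = Mul(41, Rational(275615, 638)) = Rational(11300215, 638)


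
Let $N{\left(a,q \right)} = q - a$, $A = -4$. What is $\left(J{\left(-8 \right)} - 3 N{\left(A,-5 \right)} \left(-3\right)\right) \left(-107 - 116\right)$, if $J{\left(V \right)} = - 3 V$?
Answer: $-3345$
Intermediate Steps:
$\left(J{\left(-8 \right)} - 3 N{\left(A,-5 \right)} \left(-3\right)\right) \left(-107 - 116\right) = \left(\left(-3\right) \left(-8\right) - 3 \left(-5 - -4\right) \left(-3\right)\right) \left(-107 - 116\right) = \left(24 - 3 \left(-5 + 4\right) \left(-3\right)\right) \left(-223\right) = \left(24 - 3 \left(-1\right) \left(-3\right)\right) \left(-223\right) = \left(24 - \left(-3\right) \left(-3\right)\right) \left(-223\right) = \left(24 - 9\right) \left(-223\right) = 15 \left(-223\right) = -3345$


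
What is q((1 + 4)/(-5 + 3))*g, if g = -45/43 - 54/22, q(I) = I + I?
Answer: 8280/473 ≈ 17.505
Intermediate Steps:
q(I) = 2*I
g = -1656/473 (g = -45*1/43 - 54*1/22 = -45/43 - 27/11 = -1656/473 ≈ -3.5011)
q((1 + 4)/(-5 + 3))*g = (2*((1 + 4)/(-5 + 3)))*(-1656/473) = (2*(5/(-2)))*(-1656/473) = (2*(5*(-½)))*(-1656/473) = (2*(-5/2))*(-1656/473) = -5*(-1656/473) = 8280/473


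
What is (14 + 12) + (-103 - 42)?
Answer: -119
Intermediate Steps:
(14 + 12) + (-103 - 42) = 26 - 145 = -119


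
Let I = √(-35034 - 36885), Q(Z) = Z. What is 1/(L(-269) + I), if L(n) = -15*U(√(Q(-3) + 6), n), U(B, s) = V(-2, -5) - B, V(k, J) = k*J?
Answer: 1/(3*(-50 + 5*√3 + I*√7991)) ≈ -0.0014206 - 0.0030719*I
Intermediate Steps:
V(k, J) = J*k
I = 3*I*√7991 (I = √(-71919) = 3*I*√7991 ≈ 268.18*I)
U(B, s) = 10 - B (U(B, s) = -5*(-2) - B = 10 - B)
L(n) = -150 + 15*√3 (L(n) = -15*(10 - √(-3 + 6)) = -15*(10 - √3) = -150 + 15*√3)
1/(L(-269) + I) = 1/((-150 + 15*√3) + 3*I*√7991) = 1/(-150 + 15*√3 + 3*I*√7991)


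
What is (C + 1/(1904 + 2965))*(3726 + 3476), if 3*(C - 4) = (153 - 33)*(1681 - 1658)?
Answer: 32401488314/4869 ≈ 6.6546e+6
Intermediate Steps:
C = 924 (C = 4 + ((153 - 33)*(1681 - 1658))/3 = 4 + (120*23)/3 = 4 + (⅓)*2760 = 4 + 920 = 924)
(C + 1/(1904 + 2965))*(3726 + 3476) = (924 + 1/(1904 + 2965))*(3726 + 3476) = (924 + 1/4869)*7202 = (4498957/4869)*7202 = 32401488314/4869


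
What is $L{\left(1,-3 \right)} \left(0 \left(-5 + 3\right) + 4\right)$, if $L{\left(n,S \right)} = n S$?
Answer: $-12$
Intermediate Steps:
$L{\left(n,S \right)} = S n$
$L{\left(1,-3 \right)} \left(0 \left(-5 + 3\right) + 4\right) = \left(-3\right) 1 \left(0 \left(-5 + 3\right) + 4\right) = - 3 \left(0 \left(-2\right) + 4\right) = - 3 \left(0 + 4\right) = \left(-3\right) 4 = -12$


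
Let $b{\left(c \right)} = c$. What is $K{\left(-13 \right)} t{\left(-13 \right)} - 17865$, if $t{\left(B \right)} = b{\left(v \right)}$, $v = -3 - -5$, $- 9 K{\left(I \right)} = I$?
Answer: $- \frac{160759}{9} \approx -17862.0$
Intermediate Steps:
$K{\left(I \right)} = - \frac{I}{9}$
$v = 2$ ($v = -3 + 5 = 2$)
$t{\left(B \right)} = 2$
$K{\left(-13 \right)} t{\left(-13 \right)} - 17865 = \left(- \frac{1}{9}\right) \left(-13\right) 2 - 17865 = \frac{13}{9} \cdot 2 - 17865 = \frac{26}{9} - 17865 = - \frac{160759}{9}$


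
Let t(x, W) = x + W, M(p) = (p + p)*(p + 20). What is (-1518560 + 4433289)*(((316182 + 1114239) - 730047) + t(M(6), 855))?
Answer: 2044801897389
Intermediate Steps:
M(p) = 2*p*(20 + p) (M(p) = (2*p)*(20 + p) = 2*p*(20 + p))
t(x, W) = W + x
(-1518560 + 4433289)*(((316182 + 1114239) - 730047) + t(M(6), 855)) = (-1518560 + 4433289)*(((316182 + 1114239) - 730047) + (855 + 2*6*(20 + 6))) = 2914729*((1430421 - 730047) + (855 + 2*6*26)) = 2914729*(700374 + (855 + 312)) = 2914729*(700374 + 1167) = 2914729*701541 = 2044801897389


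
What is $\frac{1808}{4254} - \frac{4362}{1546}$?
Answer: $- \frac{3940195}{1644171} \approx -2.3965$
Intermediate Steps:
$\frac{1808}{4254} - \frac{4362}{1546} = 1808 \cdot \frac{1}{4254} - \frac{2181}{773} = \frac{904}{2127} - \frac{2181}{773} = - \frac{3940195}{1644171}$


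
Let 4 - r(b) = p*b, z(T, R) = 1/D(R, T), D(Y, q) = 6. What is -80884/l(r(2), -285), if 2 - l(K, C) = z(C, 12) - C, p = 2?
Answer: 485304/1699 ≈ 285.64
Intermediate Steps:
z(T, R) = ⅙ (z(T, R) = 1/6 = ⅙)
r(b) = 4 - 2*b
l(K, C) = 11/6 + C (l(K, C) = 2 - (⅙ - C) = 2 + (-⅙ + C) = 11/6 + C)
-80884/l(r(2), -285) = -80884/(11/6 - 285) = -80884/(-1699/6) = -80884*(-6/1699) = 485304/1699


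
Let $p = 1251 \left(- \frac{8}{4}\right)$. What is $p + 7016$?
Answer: $4514$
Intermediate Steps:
$p = -2502$ ($p = 1251 \left(\left(-8\right) \frac{1}{4}\right) = 1251 \left(-2\right) = -2502$)
$p + 7016 = -2502 + 7016 = 4514$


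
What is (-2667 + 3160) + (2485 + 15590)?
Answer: 18568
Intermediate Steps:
(-2667 + 3160) + (2485 + 15590) = 493 + 18075 = 18568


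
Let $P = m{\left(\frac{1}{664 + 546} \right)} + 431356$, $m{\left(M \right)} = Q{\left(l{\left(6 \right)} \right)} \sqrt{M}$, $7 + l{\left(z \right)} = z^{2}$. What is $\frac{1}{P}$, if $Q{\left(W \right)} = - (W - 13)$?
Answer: $\frac{65242595}{28142784808788} + \frac{11 \sqrt{10}}{14071392404394} \approx 2.3183 \cdot 10^{-6}$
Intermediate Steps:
$l{\left(z \right)} = -7 + z^{2}$
$Q{\left(W \right)} = 13 - W$ ($Q{\left(W \right)} = - (W - 13) = - (-13 + W) = 13 - W$)
$m{\left(M \right)} = - 16 \sqrt{M}$ ($m{\left(M \right)} = \left(13 - \left(-7 + 6^{2}\right)\right) \sqrt{M} = \left(13 - \left(-7 + 36\right)\right) \sqrt{M} = \left(13 - 29\right) \sqrt{M} = - 16 \sqrt{M}$)
$P = 431356 - \frac{8 \sqrt{10}}{55}$ ($P = - 16 \sqrt{\frac{1}{664 + 546}} + 431356 = - 16 \sqrt{\frac{1}{1210}} + 431356 = - \frac{16}{11 \sqrt{10}} + 431356 = - 16 \frac{\sqrt{10}}{110} + 431356 = - \frac{8 \sqrt{10}}{55} + 431356 = 431356 - \frac{8 \sqrt{10}}{55} \approx 4.3136 \cdot 10^{5}$)
$\frac{1}{P} = \frac{1}{431356 - \frac{8 \sqrt{10}}{55}}$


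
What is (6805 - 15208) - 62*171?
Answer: -19005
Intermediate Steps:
(6805 - 15208) - 62*171 = -8403 - 10602 = -19005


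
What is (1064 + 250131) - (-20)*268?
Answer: 256555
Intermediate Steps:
(1064 + 250131) - (-20)*268 = 251195 - 5*(-1072) = 251195 + 5360 = 256555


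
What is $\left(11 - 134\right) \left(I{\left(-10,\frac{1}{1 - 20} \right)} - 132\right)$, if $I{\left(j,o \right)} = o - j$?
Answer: $\frac{285237}{19} \approx 15012.0$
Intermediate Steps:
$\left(11 - 134\right) \left(I{\left(-10,\frac{1}{1 - 20} \right)} - 132\right) = \left(11 - 134\right) \left(\left(\frac{1}{1 - 20} - -10\right) - 132\right) = - 123 \left(\left(\frac{1}{-19} + 10\right) - 132\right) = - 123 \left(\left(- \frac{1}{19} + 10\right) - 132\right) = - 123 \left(\frac{189}{19} - 132\right) = \left(-123\right) \left(- \frac{2319}{19}\right) = \frac{285237}{19}$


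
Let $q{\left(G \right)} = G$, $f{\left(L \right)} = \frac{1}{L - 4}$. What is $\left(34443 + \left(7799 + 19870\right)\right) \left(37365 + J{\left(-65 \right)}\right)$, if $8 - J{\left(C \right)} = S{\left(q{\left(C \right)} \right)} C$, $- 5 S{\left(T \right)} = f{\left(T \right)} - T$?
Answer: $\frac{52183293280}{23} \approx 2.2688 \cdot 10^{9}$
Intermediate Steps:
$f{\left(L \right)} = \frac{1}{-4 + L}$
$S{\left(T \right)} = - \frac{1}{5 \left(-4 + T\right)} + \frac{T}{5}$ ($S{\left(T \right)} = - \frac{\frac{1}{-4 + T} - T}{5} = - \frac{1}{5 \left(-4 + T\right)} + \frac{T}{5}$)
$J{\left(C \right)} = 8 - \frac{C \left(-1 + C \left(-4 + C\right)\right)}{5 \left(-4 + C\right)}$ ($J{\left(C \right)} = 8 - \frac{-1 + C \left(-4 + C\right)}{5 \left(-4 + C\right)} C = 8 - \frac{C \left(-1 + C \left(-4 + C\right)\right)}{5 \left(-4 + C\right)}$)
$\left(34443 + \left(7799 + 19870\right)\right) \left(37365 + J{\left(-65 \right)}\right) = \left(34443 + \left(7799 + 19870\right)\right) \left(37365 + \frac{-160 + 40 \left(-65\right) - - 65 \left(-1 - 65 \left(-4 - 65\right)\right)}{5 \left(-4 - 65\right)}\right) = \left(34443 + 27669\right) \left(37365 + \frac{-160 - 2600 - - 65 \left(-1 - -4485\right)}{5 \left(-69\right)}\right) = 62112 \left(37365 + \frac{1}{5} \left(- \frac{1}{69}\right) \left(-160 - 2600 - - 65 \left(-1 + 4485\right)\right)\right) = 62112 \left(37365 + \frac{1}{5} \left(- \frac{1}{69}\right) \left(-160 - 2600 - \left(-65\right) 4484\right)\right) = 62112 \left(37365 + \frac{1}{5} \left(- \frac{1}{69}\right) \left(-160 - 2600 + 291460\right)\right) = 62112 \left(37365 + \frac{1}{5} \left(- \frac{1}{69}\right) 288700\right) = 62112 \left(37365 - \frac{57740}{69}\right) = 62112 \cdot \frac{2520445}{69} = \frac{52183293280}{23}$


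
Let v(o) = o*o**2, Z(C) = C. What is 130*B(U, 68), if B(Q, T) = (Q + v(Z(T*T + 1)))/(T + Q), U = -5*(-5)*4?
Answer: 2143518882375/28 ≈ 7.6554e+10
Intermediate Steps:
v(o) = o**3
U = 100 (U = 25*4 = 100)
B(Q, T) = (Q + (1 + T**2)**3)/(Q + T) (B(Q, T) = (Q + (T*T + 1)**3)/(T + Q) = (Q + (T**2 + 1)**3)/(Q + T) = (Q + (1 + T**2)**3)/(Q + T))
130*B(U, 68) = 130*((100 + (1 + 68**2)**3)/(100 + 68)) = 130*((100 + (1 + 4624)**3)/168) = 130*((100 + 4625**3)/168) = 130*((100 + 98931640625)/168) = 130*((1/168)*98931640725) = 130*(32977213575/56) = 2143518882375/28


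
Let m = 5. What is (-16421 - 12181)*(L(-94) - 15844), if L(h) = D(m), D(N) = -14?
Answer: 453570516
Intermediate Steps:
L(h) = -14
(-16421 - 12181)*(L(-94) - 15844) = (-16421 - 12181)*(-14 - 15844) = -28602*(-15858) = 453570516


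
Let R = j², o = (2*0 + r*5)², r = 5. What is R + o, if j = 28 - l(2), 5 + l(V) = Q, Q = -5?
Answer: 2069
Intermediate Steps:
l(V) = -10 (l(V) = -5 - 5 = -10)
j = 38 (j = 28 - 1*(-10) = 28 + 10 = 38)
o = 625 (o = (2*0 + 5*5)² = (0 + 25)² = 25² = 625)
R = 1444 (R = 38² = 1444)
R + o = 1444 + 625 = 2069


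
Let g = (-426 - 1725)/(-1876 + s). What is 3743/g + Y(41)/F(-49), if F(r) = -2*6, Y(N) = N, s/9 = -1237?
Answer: 194741351/8604 ≈ 22634.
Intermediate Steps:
s = -11133 (s = 9*(-1237) = -11133)
g = 2151/13009 (g = (-426 - 1725)/(-1876 - 11133) = -2151/(-13009) = -2151*(-1/13009) = 2151/13009 ≈ 0.16535)
F(r) = -12
3743/g + Y(41)/F(-49) = 3743/(2151/13009) + 41/(-12) = 3743*(13009/2151) + 41*(-1/12) = 48692687/2151 - 41/12 = 194741351/8604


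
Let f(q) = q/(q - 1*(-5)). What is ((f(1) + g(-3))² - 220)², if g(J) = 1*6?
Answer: 42915601/1296 ≈ 33114.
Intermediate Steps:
f(q) = q/(5 + q) (f(q) = q/(q + 5) = q/(5 + q))
g(J) = 6
((f(1) + g(-3))² - 220)² = ((1/(5 + 1) + 6)² - 220)² = ((1/6 + 6)² - 220)² = ((1*(⅙) + 6)² - 220)² = ((⅙ + 6)² - 220)² = ((37/6)² - 220)² = (1369/36 - 220)² = (-6551/36)² = 42915601/1296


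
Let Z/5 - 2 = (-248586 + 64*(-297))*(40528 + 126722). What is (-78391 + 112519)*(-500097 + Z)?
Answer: -7637026733729136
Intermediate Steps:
Z = -223775482490 (Z = 10 + 5*((-248586 + 64*(-297))*(40528 + 126722)) = 10 + 5*((-248586 - 19008)*167250) = 10 + 5*(-267594*167250) = 10 + 5*(-44755096500) = 10 - 223775482500 = -223775482490)
(-78391 + 112519)*(-500097 + Z) = (-78391 + 112519)*(-500097 - 223775482490) = 34128*(-223775982587) = -7637026733729136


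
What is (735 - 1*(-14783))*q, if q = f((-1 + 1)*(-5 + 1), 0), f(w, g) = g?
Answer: 0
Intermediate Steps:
q = 0
(735 - 1*(-14783))*q = (735 - 1*(-14783))*0 = (735 + 14783)*0 = 15518*0 = 0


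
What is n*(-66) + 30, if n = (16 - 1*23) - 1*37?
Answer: 2934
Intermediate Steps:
n = -44 (n = (16 - 23) - 37 = -7 - 37 = -44)
n*(-66) + 30 = -44*(-66) + 30 = 2904 + 30 = 2934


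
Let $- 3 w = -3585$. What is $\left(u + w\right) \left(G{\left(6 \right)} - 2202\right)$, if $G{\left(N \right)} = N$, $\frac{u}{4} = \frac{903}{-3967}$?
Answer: $- \frac{10402348788}{3967} \approx -2.6222 \cdot 10^{6}$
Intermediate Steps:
$w = 1195$ ($w = \left(- \frac{1}{3}\right) \left(-3585\right) = 1195$)
$u = - \frac{3612}{3967}$ ($u = 4 \frac{903}{-3967} = 4 \cdot 903 \left(- \frac{1}{3967}\right) = 4 \left(- \frac{903}{3967}\right) = - \frac{3612}{3967} \approx -0.91051$)
$\left(u + w\right) \left(G{\left(6 \right)} - 2202\right) = \left(- \frac{3612}{3967} + 1195\right) \left(6 - 2202\right) = \frac{4736953}{3967} \left(-2196\right) = - \frac{10402348788}{3967}$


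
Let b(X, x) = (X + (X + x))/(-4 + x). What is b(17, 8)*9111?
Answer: 191331/2 ≈ 95666.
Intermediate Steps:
b(X, x) = (x + 2*X)/(-4 + x)
b(17, 8)*9111 = ((8 + 2*17)/(-4 + 8))*9111 = ((8 + 34)/4)*9111 = ((¼)*42)*9111 = (21/2)*9111 = 191331/2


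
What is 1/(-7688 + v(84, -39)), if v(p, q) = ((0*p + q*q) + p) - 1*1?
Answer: -1/6084 ≈ -0.00016437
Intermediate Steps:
v(p, q) = -1 + p + q² (v(p, q) = ((0 + q²) + p) - 1 = (q² + p) - 1 = (p + q²) - 1 = -1 + p + q²)
1/(-7688 + v(84, -39)) = 1/(-7688 + (-1 + 84 + (-39)²)) = 1/(-7688 + (-1 + 84 + 1521)) = 1/(-7688 + 1604) = 1/(-6084) = -1/6084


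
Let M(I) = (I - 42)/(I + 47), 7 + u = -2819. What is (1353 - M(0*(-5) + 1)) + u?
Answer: -70663/48 ≈ -1472.1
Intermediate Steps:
u = -2826 (u = -7 - 2819 = -2826)
M(I) = (-42 + I)/(47 + I)
(1353 - M(0*(-5) + 1)) + u = (1353 - (-42 + (0*(-5) + 1))/(47 + (0*(-5) + 1))) - 2826 = (1353 - (-42 + (0 + 1))/(47 + (0 + 1))) - 2826 = (1353 - (-42 + 1)/(47 + 1)) - 2826 = (1353 - (-41)/48) - 2826 = (1353 - 1*(-41/48)) - 2826 = (1353 + 41/48) - 2826 = 64985/48 - 2826 = -70663/48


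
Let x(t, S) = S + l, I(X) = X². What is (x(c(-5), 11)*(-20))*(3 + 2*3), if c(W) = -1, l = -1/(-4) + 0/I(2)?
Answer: -2025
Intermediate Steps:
l = ¼ (l = -1/(-4) + 0/(2²) = -1*(-¼) + 0/4 = ¼ + 0*(¼) = ¼ + 0 = ¼ ≈ 0.25000)
x(t, S) = ¼ + S (x(t, S) = S + ¼ = ¼ + S)
(x(c(-5), 11)*(-20))*(3 + 2*3) = ((¼ + 11)*(-20))*(3 + 2*3) = ((45/4)*(-20))*(3 + 6) = -225*9 = -2025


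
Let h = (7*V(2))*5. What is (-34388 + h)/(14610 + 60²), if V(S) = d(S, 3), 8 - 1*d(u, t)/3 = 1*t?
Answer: -33863/18210 ≈ -1.8596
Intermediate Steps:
d(u, t) = 24 - 3*t
V(S) = 15 (V(S) = 24 - 3*3 = 24 - 9 = 15)
h = 525 (h = (7*15)*5 = 105*5 = 525)
(-34388 + h)/(14610 + 60²) = (-34388 + 525)/(14610 + 60²) = -33863/(14610 + 3600) = -33863/18210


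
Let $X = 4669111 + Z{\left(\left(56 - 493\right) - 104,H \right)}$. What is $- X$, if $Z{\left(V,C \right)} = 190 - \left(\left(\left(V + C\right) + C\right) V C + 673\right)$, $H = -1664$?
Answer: $-3487635284$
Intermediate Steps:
$Z{\left(V,C \right)} = -483 - C V \left(V + 2 C\right)$ ($Z{\left(V,C \right)} = 190 - \left(\left(\left(C + V\right) + C\right) V C + 673\right) = 190 - \left(\left(V + 2 C\right) V C + 673\right) = 190 - \left(V \left(V + 2 C\right) C + 673\right) = 190 - \left(C V \left(V + 2 C\right) + 673\right) = 190 - \left(673 + C V \left(V + 2 C\right)\right) = -483 - C V \left(V + 2 C\right)$)
$X = 3487635284$ ($X = 4669111 - \left(483 - 1664 \left(\left(56 - 493\right) - 104\right)^{2} + 2 \left(\left(56 - 493\right) - 104\right) \left(-1664\right)^{2}\right) = 4669111 - \left(483 - 1664 \left(-437 - 104\right)^{2} + 2 \left(-437 - 104\right) 2768896\right) = 4669111 - \left(483 - 2995945472 - 487021184\right) = 4669111 - \left(-2995944989 - 487021184\right) = 4669111 + \left(-483 + 487021184 + 2995945472\right) = 4669111 + 3482966173 = 3487635284$)
$- X = \left(-1\right) 3487635284 = -3487635284$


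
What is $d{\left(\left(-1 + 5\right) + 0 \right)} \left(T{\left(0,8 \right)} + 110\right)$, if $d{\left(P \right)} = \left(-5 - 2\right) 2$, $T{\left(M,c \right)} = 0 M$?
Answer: $-1540$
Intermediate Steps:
$T{\left(M,c \right)} = 0$
$d{\left(P \right)} = -14$ ($d{\left(P \right)} = \left(-7\right) 2 = -14$)
$d{\left(\left(-1 + 5\right) + 0 \right)} \left(T{\left(0,8 \right)} + 110\right) = - 14 \left(0 + 110\right) = \left(-14\right) 110 = -1540$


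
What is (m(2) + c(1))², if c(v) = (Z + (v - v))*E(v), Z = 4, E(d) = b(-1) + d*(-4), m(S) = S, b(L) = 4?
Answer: 4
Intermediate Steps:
E(d) = 4 - 4*d (E(d) = 4 + d*(-4) = 4 - 4*d)
c(v) = 16 - 16*v (c(v) = (4 + (v - v))*(4 - 4*v) = (4 + 0)*(4 - 4*v) = 4*(4 - 4*v) = 16 - 16*v)
(m(2) + c(1))² = (2 + (16 - 16*1))² = (2 + (16 - 16))² = (2 + 0)² = 2² = 4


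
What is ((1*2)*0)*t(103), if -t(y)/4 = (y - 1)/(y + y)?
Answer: 0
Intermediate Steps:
t(y) = -2*(-1 + y)/y (t(y) = -4*(y - 1)/(y + y) = -4*(-1 + y)/(2*y) = -4*(-1 + y)*1/(2*y) = -2*(-1 + y)/y)
((1*2)*0)*t(103) = ((1*2)*0)*(-2 + 2/103) = (2*0)*(-2 + 2*(1/103)) = 0*(-2 + 2/103) = 0*(-204/103) = 0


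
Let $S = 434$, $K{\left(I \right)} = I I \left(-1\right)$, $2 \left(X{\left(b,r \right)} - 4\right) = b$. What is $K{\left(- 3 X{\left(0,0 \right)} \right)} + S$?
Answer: $290$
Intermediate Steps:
$X{\left(b,r \right)} = 4 + \frac{b}{2}$
$K{\left(I \right)} = - I^{2}$ ($K{\left(I \right)} = I^{2} \left(-1\right) = - I^{2}$)
$K{\left(- 3 X{\left(0,0 \right)} \right)} + S = - \left(- 3 \left(4 + \frac{1}{2} \cdot 0\right)\right)^{2} + 434 = - \left(- 3 \left(4 + 0\right)\right)^{2} + 434 = - \left(\left(-3\right) 4\right)^{2} + 434 = - \left(-12\right)^{2} + 434 = \left(-1\right) 144 + 434 = -144 + 434 = 290$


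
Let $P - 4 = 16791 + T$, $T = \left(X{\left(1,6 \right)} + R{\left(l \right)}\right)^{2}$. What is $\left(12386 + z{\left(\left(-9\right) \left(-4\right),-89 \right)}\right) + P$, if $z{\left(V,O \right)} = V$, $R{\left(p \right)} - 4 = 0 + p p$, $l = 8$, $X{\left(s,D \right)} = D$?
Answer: $34693$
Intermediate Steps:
$R{\left(p \right)} = 4 + p^{2}$ ($R{\left(p \right)} = 4 + \left(0 + p p\right) = 4 + \left(0 + p^{2}\right) = 4 + p^{2}$)
$T = 5476$ ($T = \left(6 + \left(4 + 8^{2}\right)\right)^{2} = \left(6 + \left(4 + 64\right)\right)^{2} = \left(6 + 68\right)^{2} = 74^{2} = 5476$)
$P = 22271$ ($P = 4 + \left(16791 + 5476\right) = 4 + 22267 = 22271$)
$\left(12386 + z{\left(\left(-9\right) \left(-4\right),-89 \right)}\right) + P = \left(12386 - -36\right) + 22271 = \left(12386 + 36\right) + 22271 = 12422 + 22271 = 34693$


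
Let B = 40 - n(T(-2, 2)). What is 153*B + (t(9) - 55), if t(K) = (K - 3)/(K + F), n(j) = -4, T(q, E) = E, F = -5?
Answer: 13357/2 ≈ 6678.5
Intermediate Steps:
B = 44 (B = 40 - 1*(-4) = 40 + 4 = 44)
t(K) = (-3 + K)/(-5 + K) (t(K) = (K - 3)/(K - 5) = (-3 + K)/(-5 + K))
153*B + (t(9) - 55) = 153*44 + ((-3 + 9)/(-5 + 9) - 55) = 6732 + (6/4 - 55) = 6732 + ((¼)*6 - 55) = 6732 + (3/2 - 55) = 6732 - 107/2 = 13357/2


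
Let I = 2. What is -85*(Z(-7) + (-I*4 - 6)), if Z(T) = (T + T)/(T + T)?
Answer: 1105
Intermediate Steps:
Z(T) = 1 (Z(T) = (2*T)/((2*T)) = (2*T)*(1/(2*T)) = 1)
-85*(Z(-7) + (-I*4 - 6)) = -85*(1 + (-1*2*4 - 6)) = -85*(1 + (-2*4 - 6)) = -85*(1 + (-8 - 6)) = -85*(1 - 14) = -85*(-13) = 1105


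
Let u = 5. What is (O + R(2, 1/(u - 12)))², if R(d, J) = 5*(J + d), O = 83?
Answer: 417316/49 ≈ 8516.7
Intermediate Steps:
R(d, J) = 5*J + 5*d
(O + R(2, 1/(u - 12)))² = (83 + (5/(5 - 12) + 5*2))² = (83 + (5/(-7) + 10))² = (83 + (5*(-⅐) + 10))² = (83 + (-5/7 + 10))² = (83 + 65/7)² = (646/7)² = 417316/49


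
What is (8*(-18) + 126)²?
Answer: 324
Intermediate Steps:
(8*(-18) + 126)² = (-144 + 126)² = (-18)² = 324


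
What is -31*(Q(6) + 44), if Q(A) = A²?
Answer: -2480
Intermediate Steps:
-31*(Q(6) + 44) = -31*(6² + 44) = -31*(36 + 44) = -31*80 = -2480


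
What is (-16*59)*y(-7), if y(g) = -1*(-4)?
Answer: -3776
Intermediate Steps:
y(g) = 4
(-16*59)*y(-7) = -16*59*4 = -944*4 = -3776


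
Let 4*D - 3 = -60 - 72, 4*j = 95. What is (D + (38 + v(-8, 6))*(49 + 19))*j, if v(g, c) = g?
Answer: 762945/16 ≈ 47684.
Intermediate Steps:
j = 95/4 (j = (¼)*95 = 95/4 ≈ 23.750)
D = -129/4 (D = ¾ + (-60 - 72)/4 = ¾ + (¼)*(-132) = ¾ - 33 = -129/4 ≈ -32.250)
(D + (38 + v(-8, 6))*(49 + 19))*j = (-129/4 + (38 - 8)*(49 + 19))*(95/4) = (-129/4 + 30*68)*(95/4) = (-129/4 + 2040)*(95/4) = (8031/4)*(95/4) = 762945/16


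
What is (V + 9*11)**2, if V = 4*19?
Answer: 30625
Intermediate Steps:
V = 76
(V + 9*11)**2 = (76 + 9*11)**2 = (76 + 99)**2 = 175**2 = 30625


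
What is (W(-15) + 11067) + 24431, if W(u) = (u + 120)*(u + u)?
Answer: 32348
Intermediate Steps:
W(u) = 2*u*(120 + u) (W(u) = (120 + u)*(2*u) = 2*u*(120 + u))
(W(-15) + 11067) + 24431 = (2*(-15)*(120 - 15) + 11067) + 24431 = (2*(-15)*105 + 11067) + 24431 = (-3150 + 11067) + 24431 = 7917 + 24431 = 32348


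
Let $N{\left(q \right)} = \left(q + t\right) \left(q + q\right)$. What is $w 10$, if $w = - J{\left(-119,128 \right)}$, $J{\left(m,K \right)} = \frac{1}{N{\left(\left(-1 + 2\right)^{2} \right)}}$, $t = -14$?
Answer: $\frac{5}{13} \approx 0.38462$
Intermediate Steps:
$N{\left(q \right)} = 2 q \left(-14 + q\right)$ ($N{\left(q \right)} = \left(q - 14\right) \left(q + q\right) = \left(-14 + q\right) 2 q = 2 q \left(-14 + q\right)$)
$J{\left(m,K \right)} = - \frac{1}{26}$ ($J{\left(m,K \right)} = \frac{1}{2 \left(-1 + 2\right)^{2} \left(-14 + \left(-1 + 2\right)^{2}\right)} = \frac{1}{2 \cdot 1^{2} \left(-14 + 1^{2}\right)} = \frac{1}{2 \cdot 1 \left(-14 + 1\right)} = \frac{1}{2 \cdot 1 \left(-13\right)} = \frac{1}{-26} = - \frac{1}{26}$)
$w = \frac{1}{26}$ ($w = \left(-1\right) \left(- \frac{1}{26}\right) = \frac{1}{26} \approx 0.038462$)
$w 10 = \frac{1}{26} \cdot 10 = \frac{5}{13}$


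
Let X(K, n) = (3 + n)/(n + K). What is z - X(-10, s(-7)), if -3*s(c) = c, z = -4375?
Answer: -100609/23 ≈ -4374.3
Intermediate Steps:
s(c) = -c/3
X(K, n) = (3 + n)/(K + n)
z - X(-10, s(-7)) = -4375 - (3 - 1/3*(-7))/(-10 - 1/3*(-7)) = -4375 - (3 + 7/3)/(-10 + 7/3) = -4375 - 16/((-23/3)*3) = -4375 - (-3)*16/(23*3) = -4375 - 1*(-16/23) = -4375 + 16/23 = -100609/23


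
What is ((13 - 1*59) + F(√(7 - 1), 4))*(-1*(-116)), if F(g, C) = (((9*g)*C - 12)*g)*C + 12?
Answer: 96280 - 5568*√6 ≈ 82641.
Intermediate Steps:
F(g, C) = 12 + C*g*(-12 + 9*C*g) (F(g, C) = ((9*C*g - 12)*g)*C + 12 = ((-12 + 9*C*g)*g)*C + 12 = (g*(-12 + 9*C*g))*C + 12 = C*g*(-12 + 9*C*g) + 12 = 12 + C*g*(-12 + 9*C*g))
((13 - 1*59) + F(√(7 - 1), 4))*(-1*(-116)) = ((13 - 1*59) + (12 - 12*4*√(7 - 1) + 9*4²*(√(7 - 1))²))*(-1*(-116)) = ((13 - 59) + (12 - 12*4*√6 + 9*16*(√6)²))*116 = (-46 + (12 - 48*√6 + 9*16*6))*116 = (-46 + (12 - 48*√6 + 864))*116 = (-46 + (876 - 48*√6))*116 = (830 - 48*√6)*116 = 96280 - 5568*√6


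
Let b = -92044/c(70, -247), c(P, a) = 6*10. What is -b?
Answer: 23011/15 ≈ 1534.1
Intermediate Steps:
c(P, a) = 60
b = -23011/15 (b = -92044/60 = -92044*1/60 = -23011/15 ≈ -1534.1)
-b = -1*(-23011/15) = 23011/15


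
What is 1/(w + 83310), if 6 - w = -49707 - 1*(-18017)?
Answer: 1/115006 ≈ 8.6952e-6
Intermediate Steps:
w = 31696 (w = 6 - (-49707 - 1*(-18017)) = 6 - (-49707 + 18017) = 6 - 1*(-31690) = 6 + 31690 = 31696)
1/(w + 83310) = 1/(31696 + 83310) = 1/115006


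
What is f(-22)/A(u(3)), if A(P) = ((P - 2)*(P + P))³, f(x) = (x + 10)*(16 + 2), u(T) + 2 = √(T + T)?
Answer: 39879/1000 + 16281*√6/1000 ≈ 79.759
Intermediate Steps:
u(T) = -2 + √2*√T (u(T) = -2 + √(T + T) = -2 + √(2*T) = -2 + √2*√T)
f(x) = 180 + 18*x (f(x) = (10 + x)*18 = 180 + 18*x)
A(P) = 8*P³*(-2 + P)³ (A(P) = ((-2 + P)*(2*P))³ = (2*P*(-2 + P))³ = 8*P³*(-2 + P)³)
f(-22)/A(u(3)) = (180 + 18*(-22))/((8*(-2 + √2*√3)³*(-2 + (-2 + √2*√3))³)) = (180 - 396)/((8*(-2 + √6)³*(-2 + (-2 + √6))³)) = -216*1/(8*(-4 + √6)³*(-2 + √6)³) = -27/((-4 + √6)³*(-2 + √6)³)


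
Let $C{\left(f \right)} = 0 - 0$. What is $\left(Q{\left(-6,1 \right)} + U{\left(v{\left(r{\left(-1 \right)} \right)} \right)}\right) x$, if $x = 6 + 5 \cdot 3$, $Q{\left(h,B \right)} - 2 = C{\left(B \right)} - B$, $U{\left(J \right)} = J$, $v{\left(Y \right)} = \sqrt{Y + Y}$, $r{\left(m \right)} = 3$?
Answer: $21 + 21 \sqrt{6} \approx 72.439$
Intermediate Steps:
$C{\left(f \right)} = 0$ ($C{\left(f \right)} = 0 + 0 = 0$)
$v{\left(Y \right)} = \sqrt{2} \sqrt{Y}$ ($v{\left(Y \right)} = \sqrt{2 Y} = \sqrt{2} \sqrt{Y}$)
$Q{\left(h,B \right)} = 2 - B$ ($Q{\left(h,B \right)} = 2 + \left(0 - B\right) = 2 - B$)
$x = 21$ ($x = 6 + 15 = 21$)
$\left(Q{\left(-6,1 \right)} + U{\left(v{\left(r{\left(-1 \right)} \right)} \right)}\right) x = \left(\left(2 - 1\right) + \sqrt{2} \sqrt{3}\right) 21 = \left(\left(2 - 1\right) + \sqrt{6}\right) 21 = \left(1 + \sqrt{6}\right) 21 = 21 + 21 \sqrt{6}$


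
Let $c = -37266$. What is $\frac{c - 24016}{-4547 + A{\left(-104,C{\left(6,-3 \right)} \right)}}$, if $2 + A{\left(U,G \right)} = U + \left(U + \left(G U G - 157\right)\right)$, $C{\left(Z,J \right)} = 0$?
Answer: $\frac{2357}{189} \approx 12.471$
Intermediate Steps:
$A{\left(U,G \right)} = -159 + 2 U + U G^{2}$ ($A{\left(U,G \right)} = -2 + \left(U + \left(U + \left(G U G - 157\right)\right)\right) = -2 + \left(U + \left(U + \left(U G^{2} - 157\right)\right)\right) = -2 + \left(U + \left(U + \left(-157 + U G^{2}\right)\right)\right) = -2 + \left(U + \left(-157 + U + U G^{2}\right)\right) = -2 + \left(-157 + 2 U + U G^{2}\right) = -159 + 2 U + U G^{2}$)
$\frac{c - 24016}{-4547 + A{\left(-104,C{\left(6,-3 \right)} \right)}} = \frac{-37266 - 24016}{-4547 - \left(367 + 0\right)} = - \frac{61282}{-4547 - 367} = - \frac{61282}{-4914} = \left(-61282\right) \left(- \frac{1}{4914}\right) = \frac{2357}{189}$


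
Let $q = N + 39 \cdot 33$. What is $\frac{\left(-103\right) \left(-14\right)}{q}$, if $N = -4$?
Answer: $\frac{1442}{1283} \approx 1.1239$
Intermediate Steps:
$q = 1283$ ($q = -4 + 39 \cdot 33 = -4 + 1287 = 1283$)
$\frac{\left(-103\right) \left(-14\right)}{q} = \frac{\left(-103\right) \left(-14\right)}{1283} = 1442 \cdot \frac{1}{1283} = \frac{1442}{1283}$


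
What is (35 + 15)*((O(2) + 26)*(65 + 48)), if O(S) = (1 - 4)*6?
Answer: 45200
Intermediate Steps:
O(S) = -18 (O(S) = -3*6 = -18)
(35 + 15)*((O(2) + 26)*(65 + 48)) = (35 + 15)*((-18 + 26)*(65 + 48)) = 50*(8*113) = 50*904 = 45200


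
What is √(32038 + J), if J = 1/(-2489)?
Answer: √198479284109/2489 ≈ 178.99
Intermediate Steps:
J = -1/2489 ≈ -0.00040177
√(32038 + J) = √(32038 - 1/2489) = √(79742581/2489) = √198479284109/2489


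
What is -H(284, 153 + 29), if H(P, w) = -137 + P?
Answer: -147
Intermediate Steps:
-H(284, 153 + 29) = -(-137 + 284) = -1*147 = -147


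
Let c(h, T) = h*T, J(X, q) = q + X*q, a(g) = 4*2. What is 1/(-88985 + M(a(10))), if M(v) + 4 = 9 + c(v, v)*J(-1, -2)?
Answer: -1/88980 ≈ -1.1238e-5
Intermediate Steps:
a(g) = 8
c(h, T) = T*h
M(v) = 5 (M(v) = -4 + (9 + (v*v)*(-2*(1 - 1))) = -4 + (9 + v**2*(-2*0)) = -4 + (9 + v**2*0) = -4 + (9 + 0) = -4 + 9 = 5)
1/(-88985 + M(a(10))) = 1/(-88985 + 5) = 1/(-88980) = -1/88980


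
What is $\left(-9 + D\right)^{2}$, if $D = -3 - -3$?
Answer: $81$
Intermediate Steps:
$D = 0$ ($D = -3 + 3 = 0$)
$\left(-9 + D\right)^{2} = \left(-9 + 0\right)^{2} = \left(-9\right)^{2} = 81$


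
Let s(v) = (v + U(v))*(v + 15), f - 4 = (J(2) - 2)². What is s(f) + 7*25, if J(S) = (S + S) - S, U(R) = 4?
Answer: 327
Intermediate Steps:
J(S) = S (J(S) = 2*S - S = S)
f = 4 (f = 4 + (2 - 2)² = 4 + 0² = 4 + 0 = 4)
s(v) = (4 + v)*(15 + v) (s(v) = (v + 4)*(v + 15) = (4 + v)*(15 + v))
s(f) + 7*25 = (60 + 4² + 19*4) + 7*25 = (60 + 16 + 76) + 175 = 152 + 175 = 327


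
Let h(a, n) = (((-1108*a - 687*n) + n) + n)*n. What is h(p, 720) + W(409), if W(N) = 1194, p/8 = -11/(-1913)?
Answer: -679381870758/1913 ≈ -3.5514e+8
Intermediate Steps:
p = 88/1913 (p = 8*(-11/(-1913)) = 8*(-11*(-1/1913)) = 8*(11/1913) = 88/1913 ≈ 0.046001)
h(a, n) = n*(-1108*a - 685*n) (h(a, n) = ((-1108*a - 686*n) + n)*n = (-1108*a - 685*n)*n = n*(-1108*a - 685*n))
h(p, 720) + W(409) = -1*720*(685*720 + 1108*(88/1913)) + 1194 = -1*720*(493200 + 97504/1913) + 1194 = -1*720*943589104/1913 + 1194 = -679384154880/1913 + 1194 = -679381870758/1913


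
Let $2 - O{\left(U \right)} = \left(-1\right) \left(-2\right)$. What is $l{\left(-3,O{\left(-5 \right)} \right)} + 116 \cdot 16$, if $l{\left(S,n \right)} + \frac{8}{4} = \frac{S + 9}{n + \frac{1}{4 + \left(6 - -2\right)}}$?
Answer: $1926$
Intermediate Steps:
$O{\left(U \right)} = 0$ ($O{\left(U \right)} = 2 - \left(-1\right) \left(-2\right) = 2 - 2 = 0$)
$l{\left(S,n \right)} = -2 + \frac{9 + S}{\frac{1}{12} + n}$ ($l{\left(S,n \right)} = -2 + \frac{S + 9}{n + \frac{1}{4 + \left(6 - -2\right)}} = -2 + \frac{9 + S}{n + \frac{1}{4 + \left(6 + 2\right)}} = -2 + \frac{9 + S}{n + \frac{1}{4 + 8}} = -2 + \frac{9 + S}{n + \frac{1}{12}} = -2 + \frac{9 + S}{\frac{1}{12} + n}$)
$l{\left(-3,O{\left(-5 \right)} \right)} + 116 \cdot 16 = \frac{2 \left(53 - 0 + 6 \left(-3\right)\right)}{1 + 12 \cdot 0} + 116 \cdot 16 = \frac{2 \left(53 + 0 - 18\right)}{1 + 0} + 1856 = 2 \cdot 1^{-1} \cdot 35 + 1856 = 2 \cdot 1 \cdot 35 + 1856 = 70 + 1856 = 1926$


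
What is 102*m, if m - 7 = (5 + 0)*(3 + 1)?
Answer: 2754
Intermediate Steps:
m = 27 (m = 7 + (5 + 0)*(3 + 1) = 7 + 5*4 = 7 + 20 = 27)
102*m = 102*27 = 2754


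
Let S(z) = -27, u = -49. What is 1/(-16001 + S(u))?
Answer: -1/16028 ≈ -6.2391e-5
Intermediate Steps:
1/(-16001 + S(u)) = 1/(-16001 - 27) = 1/(-16028) = -1/16028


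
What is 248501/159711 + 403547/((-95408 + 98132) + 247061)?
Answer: 126522717202/39893412135 ≈ 3.1715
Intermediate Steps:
248501/159711 + 403547/((-95408 + 98132) + 247061) = 248501*(1/159711) + 403547/(2724 + 247061) = 248501/159711 + 403547/249785 = 126522717202/39893412135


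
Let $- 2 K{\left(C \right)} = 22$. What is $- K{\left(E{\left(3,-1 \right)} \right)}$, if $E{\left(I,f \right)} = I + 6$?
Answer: $11$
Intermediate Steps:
$E{\left(I,f \right)} = 6 + I$
$K{\left(C \right)} = -11$ ($K{\left(C \right)} = \left(- \frac{1}{2}\right) 22 = -11$)
$- K{\left(E{\left(3,-1 \right)} \right)} = \left(-1\right) \left(-11\right) = 11$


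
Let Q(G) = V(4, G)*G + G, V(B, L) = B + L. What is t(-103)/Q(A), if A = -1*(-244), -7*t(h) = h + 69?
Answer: 17/212646 ≈ 7.9945e-5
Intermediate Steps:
t(h) = -69/7 - h/7 (t(h) = -(h + 69)/7 = -(69 + h)/7 = -69/7 - h/7)
A = 244
Q(G) = G + G*(4 + G) (Q(G) = (4 + G)*G + G = G*(4 + G) + G = G + G*(4 + G))
t(-103)/Q(A) = (-69/7 - ⅐*(-103))/((244*(5 + 244))) = (-69/7 + 103/7)/((244*249)) = (34/7)/60756 = (34/7)*(1/60756) = 17/212646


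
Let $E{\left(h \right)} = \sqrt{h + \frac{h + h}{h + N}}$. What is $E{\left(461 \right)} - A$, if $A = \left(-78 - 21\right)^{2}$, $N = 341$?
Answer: $-9801 + \frac{\sqrt{74314122}}{401} \approx -9779.5$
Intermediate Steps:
$A = 9801$ ($A = \left(-99\right)^{2} = 9801$)
$E{\left(h \right)} = \sqrt{h + \frac{2 h}{341 + h}}$ ($E{\left(h \right)} = \sqrt{h + \frac{h + h}{h + 341}} = \sqrt{h + \frac{2 h}{341 + h}}$)
$E{\left(461 \right)} - A = \sqrt{\frac{461 \left(343 + 461\right)}{341 + 461}} - 9801 = \sqrt{461 \cdot \frac{1}{802} \cdot 804} - 9801 = \sqrt{\frac{185322}{401}} - 9801 = \frac{\sqrt{74314122}}{401} - 9801 = -9801 + \frac{\sqrt{74314122}}{401}$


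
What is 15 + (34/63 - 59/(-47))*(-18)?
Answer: -5695/329 ≈ -17.310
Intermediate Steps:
15 + (34/63 - 59/(-47))*(-18) = 15 + (34*(1/63) - 59*(-1/47))*(-18) = 15 + (34/63 + 59/47)*(-18) = 15 + (5315/2961)*(-18) = 15 - 10630/329 = -5695/329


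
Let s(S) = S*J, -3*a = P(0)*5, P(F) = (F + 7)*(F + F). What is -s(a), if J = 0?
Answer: 0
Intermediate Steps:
P(F) = 2*F*(7 + F) (P(F) = (7 + F)*(2*F) = 2*F*(7 + F))
a = 0 (a = -2*0*(7 + 0)*5/3 = -2*0*7*5/3 = -0*5 = -⅓*0 = 0)
s(S) = 0 (s(S) = S*0 = 0)
-s(a) = -1*0 = 0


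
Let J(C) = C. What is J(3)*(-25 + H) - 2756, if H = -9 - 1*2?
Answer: -2864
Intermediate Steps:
H = -11 (H = -9 - 2 = -11)
J(3)*(-25 + H) - 2756 = 3*(-25 - 11) - 2756 = 3*(-36) - 2756 = -108 - 2756 = -2864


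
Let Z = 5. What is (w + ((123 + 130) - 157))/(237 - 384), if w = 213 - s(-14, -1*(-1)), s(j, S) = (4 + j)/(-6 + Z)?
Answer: -299/147 ≈ -2.0340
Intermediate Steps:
s(j, S) = -4 - j (s(j, S) = (4 + j)/(-6 + 5) = (4 + j)/(-1) = (4 + j)*(-1) = -4 - j)
w = 203 (w = 213 - (-4 - 1*(-14)) = 213 - (-4 + 14) = 213 - 1*10 = 213 - 10 = 203)
(w + ((123 + 130) - 157))/(237 - 384) = (203 + ((123 + 130) - 157))/(237 - 384) = (203 + (253 - 157))/(-147) = (203 + 96)*(-1/147) = 299*(-1/147) = -299/147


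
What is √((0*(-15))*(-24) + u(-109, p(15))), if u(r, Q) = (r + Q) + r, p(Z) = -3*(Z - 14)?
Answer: I*√221 ≈ 14.866*I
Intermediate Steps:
p(Z) = 42 - 3*Z (p(Z) = -3*(-14 + Z) = 42 - 3*Z)
u(r, Q) = Q + 2*r (u(r, Q) = (Q + r) + r = Q + 2*r)
√((0*(-15))*(-24) + u(-109, p(15))) = √((0*(-15))*(-24) + ((42 - 3*15) + 2*(-109))) = √(0*(-24) + ((42 - 45) - 218)) = √(0 + (-3 - 218)) = √(0 - 221) = √(-221) = I*√221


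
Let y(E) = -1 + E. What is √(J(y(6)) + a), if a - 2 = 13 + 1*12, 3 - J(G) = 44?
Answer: I*√14 ≈ 3.7417*I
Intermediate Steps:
J(G) = -41 (J(G) = 3 - 1*44 = 3 - 44 = -41)
a = 27 (a = 2 + (13 + 1*12) = 2 + (13 + 12) = 2 + 25 = 27)
√(J(y(6)) + a) = √(-41 + 27) = √(-14) = I*√14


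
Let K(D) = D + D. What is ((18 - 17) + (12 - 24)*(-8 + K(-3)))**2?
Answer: 28561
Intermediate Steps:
K(D) = 2*D
((18 - 17) + (12 - 24)*(-8 + K(-3)))**2 = ((18 - 17) + (12 - 24)*(-8 + 2*(-3)))**2 = (1 - 12*(-8 - 6))**2 = (1 - 12*(-14))**2 = (1 + 168)**2 = 169**2 = 28561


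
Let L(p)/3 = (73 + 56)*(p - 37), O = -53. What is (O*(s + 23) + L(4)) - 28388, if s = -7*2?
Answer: -41636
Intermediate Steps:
s = -14
L(p) = -14319 + 387*p (L(p) = 3*((73 + 56)*(p - 37)) = 3*(129*(-37 + p)) = 3*(-4773 + 129*p) = -14319 + 387*p)
(O*(s + 23) + L(4)) - 28388 = (-53*(-14 + 23) + (-14319 + 387*4)) - 28388 = (-53*9 + (-14319 + 1548)) - 28388 = (-477 - 12771) - 28388 = -13248 - 28388 = -41636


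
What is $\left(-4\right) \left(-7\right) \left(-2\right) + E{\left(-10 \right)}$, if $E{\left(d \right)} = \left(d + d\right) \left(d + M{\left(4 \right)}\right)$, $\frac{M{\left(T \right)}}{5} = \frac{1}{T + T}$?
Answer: $\frac{263}{2} \approx 131.5$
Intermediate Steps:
$M{\left(T \right)} = \frac{5}{2 T}$ ($M{\left(T \right)} = \frac{5}{T + T} = \frac{5}{2 T}$)
$E{\left(d \right)} = 2 d \left(\frac{5}{8} + d\right)$ ($E{\left(d \right)} = \left(d + d\right) \left(d + \frac{5}{2 \cdot 4}\right) = 2 d \left(d + \frac{5}{2} \cdot \frac{1}{4}\right) = 2 d \left(d + \frac{5}{8}\right) = 2 d \left(\frac{5}{8} + d\right)$)
$\left(-4\right) \left(-7\right) \left(-2\right) + E{\left(-10 \right)} = \left(-4\right) \left(-7\right) \left(-2\right) + \frac{1}{4} \left(-10\right) \left(5 + 8 \left(-10\right)\right) = 28 \left(-2\right) + \frac{1}{4} \left(-10\right) \left(5 - 80\right) = -56 + \frac{1}{4} \left(-10\right) \left(-75\right) = -56 + \frac{375}{2} = \frac{263}{2}$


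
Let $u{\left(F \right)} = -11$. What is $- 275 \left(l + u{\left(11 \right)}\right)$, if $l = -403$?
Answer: $113850$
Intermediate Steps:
$- 275 \left(l + u{\left(11 \right)}\right) = - 275 \left(-403 - 11\right) = \left(-275\right) \left(-414\right) = 113850$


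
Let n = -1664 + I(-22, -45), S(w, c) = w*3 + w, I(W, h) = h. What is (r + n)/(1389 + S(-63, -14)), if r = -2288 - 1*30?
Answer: -4027/1137 ≈ -3.5418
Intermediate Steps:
S(w, c) = 4*w (S(w, c) = 3*w + w = 4*w)
r = -2318 (r = -2288 - 30 = -2318)
n = -1709 (n = -1664 - 45 = -1709)
(r + n)/(1389 + S(-63, -14)) = (-2318 - 1709)/(1389 + 4*(-63)) = -4027/(1389 - 252) = -4027/1137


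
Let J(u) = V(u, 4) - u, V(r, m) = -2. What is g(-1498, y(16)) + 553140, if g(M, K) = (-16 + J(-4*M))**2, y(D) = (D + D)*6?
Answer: 36673240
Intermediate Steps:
y(D) = 12*D (y(D) = (2*D)*6 = 12*D)
J(u) = -2 - u
g(M, K) = (-18 + 4*M)**2 (g(M, K) = (-16 + (-2 - (-4)*M))**2 = (-16 + (-2 + 4*M))**2 = (-18 + 4*M)**2)
g(-1498, y(16)) + 553140 = 4*(-9 + 2*(-1498))**2 + 553140 = 4*(-9 - 2996)**2 + 553140 = 4*(-3005)**2 + 553140 = 4*9030025 + 553140 = 36120100 + 553140 = 36673240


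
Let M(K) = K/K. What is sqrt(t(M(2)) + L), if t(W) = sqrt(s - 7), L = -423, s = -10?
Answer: sqrt(-423 + I*sqrt(17)) ≈ 0.1002 + 20.567*I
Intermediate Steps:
M(K) = 1
t(W) = I*sqrt(17) (t(W) = sqrt(-10 - 7) = sqrt(-17) = I*sqrt(17))
sqrt(t(M(2)) + L) = sqrt(I*sqrt(17) - 423) = sqrt(-423 + I*sqrt(17))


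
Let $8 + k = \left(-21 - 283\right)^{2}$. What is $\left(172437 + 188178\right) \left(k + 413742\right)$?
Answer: $182525282250$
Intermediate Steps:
$k = 92408$ ($k = -8 + \left(-21 - 283\right)^{2} = -8 + \left(-304\right)^{2} = -8 + 92416 = 92408$)
$\left(172437 + 188178\right) \left(k + 413742\right) = \left(172437 + 188178\right) \left(92408 + 413742\right) = 360615 \cdot 506150 = 182525282250$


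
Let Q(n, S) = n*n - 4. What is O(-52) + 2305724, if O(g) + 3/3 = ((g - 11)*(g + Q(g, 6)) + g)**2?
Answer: 27849905099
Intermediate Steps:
Q(n, S) = -4 + n**2 (Q(n, S) = n**2 - 4 = -4 + n**2)
O(g) = -1 + (g + (-11 + g)*(-4 + g + g**2))**2 (O(g) = -1 + ((g - 11)*(g + (-4 + g**2)) + g)**2 = -1 + ((-11 + g)*(-4 + g + g**2) + g)**2 = -1 + (g + (-11 + g)*(-4 + g + g**2))**2)
O(-52) + 2305724 = (-1 + (44 + (-52)**3 - 14*(-52) - 10*(-52)**2)**2) + 2305724 = (-1 + (44 - 140608 + 728 - 10*2704)**2) + 2305724 = (-1 + (44 - 140608 + 728 - 27040)**2) + 2305724 = (-1 + (-166876)**2) + 2305724 = (-1 + 27847599376) + 2305724 = 27847599375 + 2305724 = 27849905099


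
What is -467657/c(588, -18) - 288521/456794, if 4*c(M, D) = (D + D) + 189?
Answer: -854535790345/69889482 ≈ -12227.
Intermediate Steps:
c(M, D) = 189/4 + D/2 (c(M, D) = ((D + D) + 189)/4 = (2*D + 189)/4 = (189 + 2*D)/4 = 189/4 + D/2)
-467657/c(588, -18) - 288521/456794 = -467657/(189/4 + (1/2)*(-18)) - 288521/456794 = -467657/(189/4 - 9) - 288521*1/456794 = -467657/153/4 - 288521/456794 = -467657*4/153 - 288521/456794 = -1870628/153 - 288521/456794 = -854535790345/69889482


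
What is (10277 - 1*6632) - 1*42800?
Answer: -39155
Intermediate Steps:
(10277 - 1*6632) - 1*42800 = (10277 - 6632) - 42800 = 3645 - 42800 = -39155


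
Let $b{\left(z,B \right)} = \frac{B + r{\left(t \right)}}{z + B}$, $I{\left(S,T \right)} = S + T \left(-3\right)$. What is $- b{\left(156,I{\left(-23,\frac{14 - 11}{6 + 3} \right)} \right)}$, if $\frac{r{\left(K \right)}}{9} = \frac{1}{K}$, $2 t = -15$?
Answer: $\frac{21}{110} \approx 0.19091$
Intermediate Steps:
$t = - \frac{15}{2}$ ($t = \frac{1}{2} \left(-15\right) = - \frac{15}{2} \approx -7.5$)
$r{\left(K \right)} = \frac{9}{K}$
$I{\left(S,T \right)} = S - 3 T$
$b{\left(z,B \right)} = \frac{- \frac{6}{5} + B}{B + z}$ ($b{\left(z,B \right)} = \frac{B + \frac{9}{- \frac{15}{2}}}{z + B} = \frac{B + 9 \left(- \frac{2}{15}\right)}{B + z} = \frac{B - \frac{6}{5}}{B + z} = \frac{- \frac{6}{5} + B}{B + z}$)
$- b{\left(156,I{\left(-23,\frac{14 - 11}{6 + 3} \right)} \right)} = - \frac{- \frac{6}{5} - \left(23 + 3 \frac{14 - 11}{6 + 3}\right)}{\left(-23 - 3 \frac{14 - 11}{6 + 3}\right) + 156} = - \frac{- \frac{6}{5} - \left(23 + 3 \cdot \frac{3}{9}\right)}{\left(-23 - 3 \cdot \frac{3}{9}\right) + 156} = - \frac{- \frac{6}{5} - \left(23 + 3 \cdot 3 \cdot \frac{1}{9}\right)}{\left(-23 - 3 \cdot 3 \cdot \frac{1}{9}\right) + 156} = - \frac{- \frac{6}{5} - 24}{\left(-23 - 1\right) + 156} = - \frac{- \frac{6}{5} - 24}{-24 + 156} = - \frac{-126}{132 \cdot 5} = \left(-1\right) \left(- \frac{21}{110}\right) = \frac{21}{110}$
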